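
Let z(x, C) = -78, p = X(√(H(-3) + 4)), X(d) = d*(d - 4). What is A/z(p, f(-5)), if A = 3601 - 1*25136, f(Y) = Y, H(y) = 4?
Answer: 21535/78 ≈ 276.09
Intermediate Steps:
X(d) = d*(-4 + d)
p = 2*√2*(-4 + 2*√2) (p = √(4 + 4)*(-4 + √(4 + 4)) = √8*(-4 + √8) = (2*√2)*(-4 + 2*√2) = 2*√2*(-4 + 2*√2) ≈ -3.3137)
A = -21535 (A = 3601 - 25136 = -21535)
A/z(p, f(-5)) = -21535/(-78) = -21535*(-1/78) = 21535/78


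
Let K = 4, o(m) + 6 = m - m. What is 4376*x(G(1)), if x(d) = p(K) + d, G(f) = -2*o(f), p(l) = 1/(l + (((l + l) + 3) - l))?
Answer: 582008/11 ≈ 52910.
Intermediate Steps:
o(m) = -6 (o(m) = -6 + (m - m) = -6 + 0 = -6)
p(l) = 1/(3 + 2*l) (p(l) = 1/(l + ((2*l + 3) - l)) = 1/(l + ((3 + 2*l) - l)) = 1/(l + (3 + l)) = 1/(3 + 2*l))
G(f) = 12 (G(f) = -2*(-6) = 12)
x(d) = 1/11 + d (x(d) = 1/(3 + 2*4) + d = 1/(3 + 8) + d = 1/11 + d)
4376*x(G(1)) = 4376*(1/11 + 12) = 4376*(133/11) = 582008/11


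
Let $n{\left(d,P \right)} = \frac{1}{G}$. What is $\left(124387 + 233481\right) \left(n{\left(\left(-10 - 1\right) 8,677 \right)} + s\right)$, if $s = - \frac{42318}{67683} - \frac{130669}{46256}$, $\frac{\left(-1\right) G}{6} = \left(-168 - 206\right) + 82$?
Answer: $- \frac{205638814354757}{166577532} \approx -1.2345 \cdot 10^{6}$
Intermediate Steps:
$G = 1752$ ($G = - 6 \left(\left(-168 - 206\right) + 82\right) = - 6 \left(-374 + 82\right) = \left(-6\right) \left(-292\right) = 1752$)
$n{\left(d,P \right)} = \frac{1}{1752}$
$s = - \frac{10497115}{3042512}$ ($s = \left(-42318\right) \frac{1}{67683} - \frac{18667}{6608} = - \frac{14106}{22561} - \frac{18667}{6608} = - \frac{10497115}{3042512} \approx -3.4501$)
$\left(124387 + 233481\right) \left(n{\left(\left(-10 - 1\right) 8,677 \right)} + s\right) = \left(124387 + 233481\right) \left(\frac{1}{1752} - \frac{10497115}{3042512}\right) = 357868 \left(- \frac{2298487871}{666310128}\right) = - \frac{205638814354757}{166577532}$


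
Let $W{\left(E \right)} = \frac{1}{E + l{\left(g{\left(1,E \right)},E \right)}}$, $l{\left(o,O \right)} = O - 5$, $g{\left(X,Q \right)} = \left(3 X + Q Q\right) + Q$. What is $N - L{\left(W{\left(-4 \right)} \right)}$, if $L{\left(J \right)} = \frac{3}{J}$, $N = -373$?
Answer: $-334$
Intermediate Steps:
$g{\left(X,Q \right)} = Q + Q^{2} + 3 X$ ($g{\left(X,Q \right)} = \left(3 X + Q^{2}\right) + Q = \left(Q^{2} + 3 X\right) + Q = Q + Q^{2} + 3 X$)
$l{\left(o,O \right)} = -5 + O$
$W{\left(E \right)} = \frac{1}{-5 + 2 E}$ ($W{\left(E \right)} = \frac{1}{E + \left(-5 + E\right)} = \frac{1}{-5 + 2 E}$)
$N - L{\left(W{\left(-4 \right)} \right)} = -373 - \frac{3}{\frac{1}{-5 + 2 \left(-4\right)}} = -373 - \frac{3}{\frac{1}{-5 - 8}} = -373 - \frac{3}{\frac{1}{-13}} = -373 - \frac{3}{- \frac{1}{13}} = -373 - 3 \left(-13\right) = -373 - -39 = -373 + 39 = -334$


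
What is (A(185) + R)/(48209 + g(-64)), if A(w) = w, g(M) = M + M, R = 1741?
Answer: 642/16027 ≈ 0.040057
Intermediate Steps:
g(M) = 2*M
(A(185) + R)/(48209 + g(-64)) = (185 + 1741)/(48209 + 2*(-64)) = 1926/(48209 - 128) = 1926/48081 = 1926*(1/48081) = 642/16027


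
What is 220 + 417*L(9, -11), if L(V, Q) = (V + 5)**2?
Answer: 81952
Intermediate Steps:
L(V, Q) = (5 + V)**2
220 + 417*L(9, -11) = 220 + 417*(5 + 9)**2 = 220 + 417*14**2 = 220 + 417*196 = 220 + 81732 = 81952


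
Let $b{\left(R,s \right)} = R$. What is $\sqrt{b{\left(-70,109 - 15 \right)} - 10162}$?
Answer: $2 i \sqrt{2558} \approx 101.15 i$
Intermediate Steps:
$\sqrt{b{\left(-70,109 - 15 \right)} - 10162} = \sqrt{-70 - 10162} = \sqrt{-10232} = 2 i \sqrt{2558}$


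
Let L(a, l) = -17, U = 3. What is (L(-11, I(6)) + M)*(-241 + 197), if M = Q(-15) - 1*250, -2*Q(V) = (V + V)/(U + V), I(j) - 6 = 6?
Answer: 11803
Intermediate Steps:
I(j) = 12 (I(j) = 6 + 6 = 12)
Q(V) = -V/(3 + V) (Q(V) = -(V + V)/(2*(3 + V)) = -2*V/(2*(3 + V)) = -V/(3 + V))
M = -1005/4 (M = -1*(-15)/(3 - 15) - 1*250 = -1*(-15)/(-12) - 250 = -1*(-15)*(-1/12) - 250 = -5/4 - 250 = -1005/4 ≈ -251.25)
(L(-11, I(6)) + M)*(-241 + 197) = (-17 - 1005/4)*(-241 + 197) = -1073/4*(-44) = 11803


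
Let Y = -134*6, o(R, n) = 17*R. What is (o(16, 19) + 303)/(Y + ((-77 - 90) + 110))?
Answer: -575/861 ≈ -0.66783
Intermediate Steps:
Y = -804
(o(16, 19) + 303)/(Y + ((-77 - 90) + 110)) = (17*16 + 303)/(-804 + ((-77 - 90) + 110)) = (272 + 303)/(-804 + (-167 + 110)) = 575/(-804 - 57) = 575/(-861) = 575*(-1/861) = -575/861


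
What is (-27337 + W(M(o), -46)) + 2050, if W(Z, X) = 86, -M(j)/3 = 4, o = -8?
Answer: -25201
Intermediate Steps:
M(j) = -12 (M(j) = -3*4 = -12)
(-27337 + W(M(o), -46)) + 2050 = (-27337 + 86) + 2050 = -27251 + 2050 = -25201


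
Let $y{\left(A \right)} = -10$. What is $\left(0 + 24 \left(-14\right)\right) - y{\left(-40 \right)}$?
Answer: $-326$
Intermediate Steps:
$\left(0 + 24 \left(-14\right)\right) - y{\left(-40 \right)} = \left(0 + 24 \left(-14\right)\right) - -10 = \left(0 - 336\right) + 10 = -336 + 10 = -326$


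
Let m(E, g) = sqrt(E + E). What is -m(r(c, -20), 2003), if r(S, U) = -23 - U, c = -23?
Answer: -I*sqrt(6) ≈ -2.4495*I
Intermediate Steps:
m(E, g) = sqrt(2)*sqrt(E) (m(E, g) = sqrt(2*E) = sqrt(2)*sqrt(E))
-m(r(c, -20), 2003) = -sqrt(2)*sqrt(-23 - 1*(-20)) = -sqrt(2)*sqrt(-23 + 20) = -sqrt(2)*sqrt(-3) = -sqrt(2)*I*sqrt(3) = -I*sqrt(6)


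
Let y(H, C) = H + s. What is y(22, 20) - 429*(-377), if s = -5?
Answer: 161750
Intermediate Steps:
y(H, C) = -5 + H (y(H, C) = H - 5 = -5 + H)
y(22, 20) - 429*(-377) = (-5 + 22) - 429*(-377) = 17 + 161733 = 161750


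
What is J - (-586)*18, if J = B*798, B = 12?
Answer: 20124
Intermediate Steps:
J = 9576 (J = 12*798 = 9576)
J - (-586)*18 = 9576 - (-586)*18 = 9576 - 1*(-10548) = 9576 + 10548 = 20124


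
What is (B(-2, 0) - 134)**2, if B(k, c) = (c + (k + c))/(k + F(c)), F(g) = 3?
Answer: 18496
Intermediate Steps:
B(k, c) = (k + 2*c)/(3 + k) (B(k, c) = (c + (k + c))/(k + 3) = (c + (c + k))/(3 + k) = (k + 2*c)/(3 + k))
(B(-2, 0) - 134)**2 = ((-2 + 2*0)/(3 - 2) - 134)**2 = ((-2 + 0)/1 - 134)**2 = (1*(-2) - 134)**2 = (-2 - 134)**2 = (-136)**2 = 18496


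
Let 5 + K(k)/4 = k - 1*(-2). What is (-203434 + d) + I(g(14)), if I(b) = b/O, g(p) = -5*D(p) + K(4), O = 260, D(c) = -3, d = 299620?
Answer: 25008379/260 ≈ 96186.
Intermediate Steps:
K(k) = -12 + 4*k (K(k) = -20 + 4*(k - 1*(-2)) = -20 + 4*(k + 2) = -20 + 4*(2 + k) = -20 + (8 + 4*k) = -12 + 4*k)
g(p) = 19 (g(p) = -5*(-3) + (-12 + 4*4) = 15 + (-12 + 16) = 15 + 4 = 19)
I(b) = b/260
(-203434 + d) + I(g(14)) = (-203434 + 299620) + (1/260)*19 = 96186 + 19/260 = 25008379/260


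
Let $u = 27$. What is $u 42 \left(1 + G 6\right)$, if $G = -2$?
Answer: $-12474$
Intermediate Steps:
$u 42 \left(1 + G 6\right) = 27 \cdot 42 \left(1 - 12\right) = 1134 \left(1 - 12\right) = 1134 \left(-11\right) = -12474$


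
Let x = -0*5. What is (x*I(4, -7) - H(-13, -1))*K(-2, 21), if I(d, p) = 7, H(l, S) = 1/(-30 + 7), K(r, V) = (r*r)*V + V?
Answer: 105/23 ≈ 4.5652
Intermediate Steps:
K(r, V) = V + V*r**2 (K(r, V) = r**2*V + V = V*r**2 + V = V + V*r**2)
H(l, S) = -1/23 (H(l, S) = 1/(-23) = -1/23)
x = 0 (x = -1*0 = 0)
(x*I(4, -7) - H(-13, -1))*K(-2, 21) = (0*7 - 1*(-1/23))*(21*(1 + (-2)**2)) = (0 + 1/23)*(21*(1 + 4)) = (21*5)/23 = (1/23)*105 = 105/23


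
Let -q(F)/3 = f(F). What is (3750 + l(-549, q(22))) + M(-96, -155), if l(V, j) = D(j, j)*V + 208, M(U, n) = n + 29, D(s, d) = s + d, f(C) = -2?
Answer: -2756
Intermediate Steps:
q(F) = 6 (q(F) = -3*(-2) = 6)
D(s, d) = d + s
M(U, n) = 29 + n
l(V, j) = 208 + 2*V*j (l(V, j) = (j + j)*V + 208 = (2*j)*V + 208 = 2*V*j + 208 = 208 + 2*V*j)
(3750 + l(-549, q(22))) + M(-96, -155) = (3750 + (208 + 2*(-549)*6)) + (29 - 155) = (3750 + (208 - 6588)) - 126 = (3750 - 6380) - 126 = -2630 - 126 = -2756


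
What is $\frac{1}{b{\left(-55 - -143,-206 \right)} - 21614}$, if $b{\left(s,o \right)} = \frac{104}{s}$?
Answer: $- \frac{11}{237741} \approx -4.6269 \cdot 10^{-5}$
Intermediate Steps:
$\frac{1}{b{\left(-55 - -143,-206 \right)} - 21614} = \frac{1}{\frac{104}{-55 - -143} - 21614} = \frac{1}{\frac{104}{-55 + 143} - 21614} = \frac{1}{\frac{104}{88} - 21614} = \frac{1}{104 \cdot \frac{1}{88} - 21614} = \frac{1}{\frac{13}{11} - 21614} = \frac{1}{- \frac{237741}{11}} = - \frac{11}{237741}$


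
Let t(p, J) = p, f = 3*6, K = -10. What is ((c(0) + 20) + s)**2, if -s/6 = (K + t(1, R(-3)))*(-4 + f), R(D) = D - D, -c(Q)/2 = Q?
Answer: 602176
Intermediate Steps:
c(Q) = -2*Q
f = 18
R(D) = 0
s = 756 (s = -6*(-10 + 1)*(-4 + 18) = -(-54)*14 = -6*(-126) = 756)
((c(0) + 20) + s)**2 = ((-2*0 + 20) + 756)**2 = ((0 + 20) + 756)**2 = (20 + 756)**2 = 776**2 = 602176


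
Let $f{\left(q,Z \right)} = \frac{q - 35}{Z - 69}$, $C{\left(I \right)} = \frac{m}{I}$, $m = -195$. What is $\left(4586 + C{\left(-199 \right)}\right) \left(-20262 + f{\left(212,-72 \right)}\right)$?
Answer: $- \frac{869334645757}{9353} \approx -9.2947 \cdot 10^{7}$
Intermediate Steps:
$C{\left(I \right)} = - \frac{195}{I}$
$f{\left(q,Z \right)} = \frac{-35 + q}{-69 + Z}$
$\left(4586 + C{\left(-199 \right)}\right) \left(-20262 + f{\left(212,-72 \right)}\right) = \left(4586 - \frac{195}{-199}\right) \left(-20262 + \frac{-35 + 212}{-69 - 72}\right) = \left(4586 - - \frac{195}{199}\right) \left(-20262 + \frac{1}{-141} \cdot 177\right) = \left(4586 + \frac{195}{199}\right) \left(-20262 - \frac{59}{47}\right) = \frac{912809 \left(-20262 - \frac{59}{47}\right)}{199} = \frac{912809}{199} \left(- \frac{952373}{47}\right) = - \frac{869334645757}{9353}$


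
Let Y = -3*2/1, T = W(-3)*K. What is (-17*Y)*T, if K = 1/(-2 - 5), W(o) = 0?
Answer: 0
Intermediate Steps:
K = -1/7 (K = 1/(-7) = -1/7 ≈ -0.14286)
T = 0 (T = 0*(-1/7) = 0)
Y = -6 (Y = -6*1 = -6)
(-17*Y)*T = -17*(-6)*0 = 102*0 = 0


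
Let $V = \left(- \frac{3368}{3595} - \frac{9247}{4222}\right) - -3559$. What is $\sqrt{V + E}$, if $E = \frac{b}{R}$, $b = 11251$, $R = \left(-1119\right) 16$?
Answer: $\frac{\sqrt{4102266685485390533529315}}{33968565420} \approx 59.626$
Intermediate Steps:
$R = -17904$
$E = - \frac{11251}{17904}$ ($E = \frac{11251}{-17904} = 11251 \left(- \frac{1}{17904}\right) = - \frac{11251}{17904} \approx -0.62841$)
$V = \frac{53971359649}{15178090}$ ($V = \left(\left(-3368\right) \frac{1}{3595} - \frac{9247}{4222}\right) + 3559 = \left(- \frac{3368}{3595} - \frac{9247}{4222}\right) + 3559 = - \frac{47462661}{15178090} + 3559 = \frac{53971359649}{15178090} \approx 3555.9$)
$\sqrt{V + E} = \sqrt{\frac{53971359649}{15178090} - \frac{11251}{17904}} = \sqrt{\frac{483066227232553}{135874261680}} = \frac{\sqrt{4102266685485390533529315}}{33968565420}$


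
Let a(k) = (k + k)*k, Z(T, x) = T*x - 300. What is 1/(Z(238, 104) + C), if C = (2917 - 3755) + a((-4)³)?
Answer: 1/31806 ≈ 3.1441e-5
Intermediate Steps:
Z(T, x) = -300 + T*x
a(k) = 2*k² (a(k) = (2*k)*k = 2*k²)
C = 7354 (C = (2917 - 3755) + 2*((-4)³)² = -838 + 2*(-64)² = -838 + 2*4096 = -838 + 8192 = 7354)
1/(Z(238, 104) + C) = 1/((-300 + 238*104) + 7354) = 1/((-300 + 24752) + 7354) = 1/(24452 + 7354) = 1/31806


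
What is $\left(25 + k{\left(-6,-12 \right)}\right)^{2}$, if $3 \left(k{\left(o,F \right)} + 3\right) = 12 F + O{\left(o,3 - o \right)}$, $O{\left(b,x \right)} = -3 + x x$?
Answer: $0$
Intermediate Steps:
$O{\left(b,x \right)} = -3 + x^{2}$
$k{\left(o,F \right)} = -4 + 4 F + \frac{\left(3 - o\right)^{2}}{3}$ ($k{\left(o,F \right)} = -3 + \frac{12 F + \left(-3 + \left(3 - o\right)^{2}\right)}{3} = -3 + \frac{-3 + \left(3 - o\right)^{2} + 12 F}{3} = -3 + \left(-1 + 4 F + \frac{\left(3 - o\right)^{2}}{3}\right) = -4 + 4 F + \frac{\left(3 - o\right)^{2}}{3}$)
$\left(25 + k{\left(-6,-12 \right)}\right)^{2} = \left(25 + \left(-4 + 4 \left(-12\right) + \frac{\left(-3 - 6\right)^{2}}{3}\right)\right)^{2} = \left(25 - \left(52 - 27\right)\right)^{2} = \left(25 - 25\right)^{2} = 0^{2} = 0$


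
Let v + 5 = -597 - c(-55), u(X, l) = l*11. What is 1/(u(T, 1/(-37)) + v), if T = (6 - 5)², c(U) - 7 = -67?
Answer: -37/20065 ≈ -0.0018440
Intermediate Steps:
c(U) = -60 (c(U) = 7 - 67 = -60)
T = 1 (T = 1² = 1)
u(X, l) = 11*l
v = -542 (v = -5 + (-597 - 1*(-60)) = -5 + (-597 + 60) = -5 - 537 = -542)
1/(u(T, 1/(-37)) + v) = 1/(11/(-37) - 542) = 1/(11*(-1/37) - 542) = 1/(-11/37 - 542) = 1/(-20065/37) = -37/20065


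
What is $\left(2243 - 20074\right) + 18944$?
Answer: $1113$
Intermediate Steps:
$\left(2243 - 20074\right) + 18944 = -17831 + 18944 = 1113$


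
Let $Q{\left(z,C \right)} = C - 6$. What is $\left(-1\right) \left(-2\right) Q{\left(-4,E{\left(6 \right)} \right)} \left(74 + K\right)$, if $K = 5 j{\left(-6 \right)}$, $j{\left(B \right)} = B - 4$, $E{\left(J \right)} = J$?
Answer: $0$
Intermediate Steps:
$j{\left(B \right)} = -4 + B$
$Q{\left(z,C \right)} = -6 + C$ ($Q{\left(z,C \right)} = C - 6 = -6 + C$)
$K = -50$ ($K = 5 \left(-4 - 6\right) = 5 \left(-10\right) = -50$)
$\left(-1\right) \left(-2\right) Q{\left(-4,E{\left(6 \right)} \right)} \left(74 + K\right) = \left(-1\right) \left(-2\right) \left(-6 + 6\right) \left(74 - 50\right) = 2 \cdot 0 \cdot 24 = 0 \cdot 24 = 0$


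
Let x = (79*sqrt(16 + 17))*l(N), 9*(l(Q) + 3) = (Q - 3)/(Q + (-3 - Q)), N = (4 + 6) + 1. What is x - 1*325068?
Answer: -325068 - 7031*sqrt(33)/27 ≈ -3.2656e+5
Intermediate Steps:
N = 11 (N = 10 + 1 = 11)
l(Q) = -26/9 - Q/27 (l(Q) = -3 + ((Q - 3)/(Q + (-3 - Q)))/9 = -3 + ((-3 + Q)/(-3))/9 = -3 + ((-3 + Q)*(-1/3))/9 = -3 + (1 - Q/3)/9 = -3 + (1/9 - Q/27) = -26/9 - Q/27)
x = -7031*sqrt(33)/27 (x = (79*sqrt(16 + 17))*(-26/9 - 1/27*11) = (79*sqrt(33))*(-26/9 - 11/27) = (79*sqrt(33))*(-89/27) = -7031*sqrt(33)/27 ≈ -1495.9)
x - 1*325068 = -7031*sqrt(33)/27 - 1*325068 = -7031*sqrt(33)/27 - 325068 = -325068 - 7031*sqrt(33)/27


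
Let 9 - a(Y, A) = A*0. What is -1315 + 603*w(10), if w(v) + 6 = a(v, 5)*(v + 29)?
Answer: 206720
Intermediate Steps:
a(Y, A) = 9 (a(Y, A) = 9 - A*0 = 9 - 1*0 = 9 + 0 = 9)
w(v) = 255 + 9*v (w(v) = -6 + 9*(v + 29) = -6 + 9*(29 + v) = -6 + (261 + 9*v) = 255 + 9*v)
-1315 + 603*w(10) = -1315 + 603*(255 + 9*10) = -1315 + 603*(255 + 90) = -1315 + 603*345 = -1315 + 208035 = 206720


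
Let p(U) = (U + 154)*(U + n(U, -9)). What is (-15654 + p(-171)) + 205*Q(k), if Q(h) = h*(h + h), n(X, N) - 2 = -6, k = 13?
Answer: 56611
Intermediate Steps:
n(X, N) = -4 (n(X, N) = 2 - 6 = -4)
Q(h) = 2*h**2 (Q(h) = h*(2*h) = 2*h**2)
p(U) = (-4 + U)*(154 + U) (p(U) = (U + 154)*(U - 4) = (154 + U)*(-4 + U) = (-4 + U)*(154 + U))
(-15654 + p(-171)) + 205*Q(k) = (-15654 + (-616 + (-171)**2 + 150*(-171))) + 205*(2*13**2) = (-15654 + (-616 + 29241 - 25650)) + 205*(2*169) = (-15654 + 2975) + 205*338 = -12679 + 69290 = 56611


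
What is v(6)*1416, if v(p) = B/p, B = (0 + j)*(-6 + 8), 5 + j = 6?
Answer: 472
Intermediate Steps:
j = 1 (j = -5 + 6 = 1)
B = 2 (B = (0 + 1)*(-6 + 8) = 1*2 = 2)
v(p) = 2/p
v(6)*1416 = (2/6)*1416 = (2*(1/6))*1416 = (1/3)*1416 = 472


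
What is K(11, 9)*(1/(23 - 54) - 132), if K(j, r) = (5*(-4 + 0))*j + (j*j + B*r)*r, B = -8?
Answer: -904553/31 ≈ -29179.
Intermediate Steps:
K(j, r) = -20*j + r*(j**2 - 8*r) (K(j, r) = (5*(-4 + 0))*j + (j*j - 8*r)*r = (5*(-4))*j + (j**2 - 8*r)*r = -20*j + r*(j**2 - 8*r))
K(11, 9)*(1/(23 - 54) - 132) = (-20*11 - 8*9**2 + 9*11**2)*(1/(23 - 54) - 132) = (-220 - 8*81 + 9*121)*(1/(-31) - 132) = (-220 - 648 + 1089)*(-1/31 - 132) = 221*(-4093/31) = -904553/31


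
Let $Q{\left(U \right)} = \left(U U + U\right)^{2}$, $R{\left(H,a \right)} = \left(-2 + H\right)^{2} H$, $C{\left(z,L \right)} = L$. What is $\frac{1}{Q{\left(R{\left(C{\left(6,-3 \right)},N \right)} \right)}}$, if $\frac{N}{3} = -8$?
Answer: $\frac{1}{30802500} \approx 3.2465 \cdot 10^{-8}$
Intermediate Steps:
$N = -24$ ($N = 3 \left(-8\right) = -24$)
$R{\left(H,a \right)} = H \left(-2 + H\right)^{2}$
$Q{\left(U \right)} = \left(U + U^{2}\right)^{2}$ ($Q{\left(U \right)} = \left(U^{2} + U\right)^{2} = \left(U + U^{2}\right)^{2}$)
$\frac{1}{Q{\left(R{\left(C{\left(6,-3 \right)},N \right)} \right)}} = \frac{1}{\left(- 3 \left(-2 - 3\right)^{2}\right)^{2} \left(1 - 3 \left(-2 - 3\right)^{2}\right)^{2}} = \frac{1}{\left(- 3 \left(-5\right)^{2}\right)^{2} \left(1 - 3 \left(-5\right)^{2}\right)^{2}} = \frac{1}{\left(\left(-3\right) 25\right)^{2} \left(1 - 75\right)^{2}} = \frac{1}{\left(-75\right)^{2} \left(1 - 75\right)^{2}} = \frac{1}{5625 \left(-74\right)^{2}} = \frac{1}{5625 \cdot 5476} = \frac{1}{30802500}$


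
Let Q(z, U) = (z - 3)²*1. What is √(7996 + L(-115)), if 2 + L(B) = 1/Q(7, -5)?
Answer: √127905/4 ≈ 89.410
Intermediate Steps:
Q(z, U) = (-3 + z)² (Q(z, U) = (-3 + z)²*1 = (-3 + z)²)
L(B) = -31/16 (L(B) = -2 + 1/((-3 + 7)²) = -2 + 1/(4²) = -2 + 1/16 = -31/16)
√(7996 + L(-115)) = √(7996 - 31/16) = √(127905/16) = √127905/4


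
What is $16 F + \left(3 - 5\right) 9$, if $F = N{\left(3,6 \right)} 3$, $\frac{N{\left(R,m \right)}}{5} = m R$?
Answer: $4302$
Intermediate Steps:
$N{\left(R,m \right)} = 5 R m$ ($N{\left(R,m \right)} = 5 m R = 5 R m$)
$F = 270$ ($F = 5 \cdot 3 \cdot 6 \cdot 3 = 90 \cdot 3 = 270$)
$16 F + \left(3 - 5\right) 9 = 16 \cdot 270 + \left(3 - 5\right) 9 = 4320 + \left(3 - 5\right) 9 = 4320 - 18 = 4302$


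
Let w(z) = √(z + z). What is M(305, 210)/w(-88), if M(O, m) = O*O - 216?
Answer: -92809*I*√11/44 ≈ -6995.7*I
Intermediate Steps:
M(O, m) = -216 + O² (M(O, m) = O² - 216 = -216 + O²)
w(z) = √2*√z (w(z) = √(2*z) = √2*√z)
M(305, 210)/w(-88) = (-216 + 305²)/((√2*√(-88))) = (-216 + 93025)/((√2*(2*I*√22))) = 92809/((4*I*√11)) = 92809*(-I*√11/44) = -92809*I*√11/44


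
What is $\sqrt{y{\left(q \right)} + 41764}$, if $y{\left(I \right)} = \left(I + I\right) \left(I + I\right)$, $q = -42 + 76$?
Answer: $2 \sqrt{11597} \approx 215.38$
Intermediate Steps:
$q = 34$
$y{\left(I \right)} = 4 I^{2}$ ($y{\left(I \right)} = 2 I 2 I = 4 I^{2}$)
$\sqrt{y{\left(q \right)} + 41764} = \sqrt{4 \cdot 34^{2} + 41764} = \sqrt{4 \cdot 1156 + 41764} = \sqrt{4624 + 41764} = \sqrt{46388} = 2 \sqrt{11597}$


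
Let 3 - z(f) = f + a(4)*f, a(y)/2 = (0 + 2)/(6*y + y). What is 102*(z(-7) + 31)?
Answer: 4284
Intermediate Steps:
a(y) = 4/(7*y) (a(y) = 2*((0 + 2)/(6*y + y)) = 2*(2/((7*y))) = 2*(2*(1/(7*y))) = 2*(2/(7*y)) = 4/(7*y))
z(f) = 3 - 8*f/7 (z(f) = 3 - (f + ((4/7)/4)*f) = 3 - (f + ((4/7)*(¼))*f) = 3 - (f + f/7) = 3 - 8*f/7)
102*(z(-7) + 31) = 102*((3 - 8/7*(-7)) + 31) = 102*((3 + 8) + 31) = 102*(11 + 31) = 102*42 = 4284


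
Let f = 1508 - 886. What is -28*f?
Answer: -17416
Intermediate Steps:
f = 622
-28*f = -28*622 = -17416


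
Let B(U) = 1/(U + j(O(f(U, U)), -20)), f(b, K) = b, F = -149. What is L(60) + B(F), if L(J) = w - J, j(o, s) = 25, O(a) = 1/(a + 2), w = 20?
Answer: -4961/124 ≈ -40.008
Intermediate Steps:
O(a) = 1/(2 + a)
B(U) = 1/(25 + U) (B(U) = 1/(U + 25) = 1/(25 + U))
L(J) = 20 - J
L(60) + B(F) = (20 - 1*60) + 1/(25 - 149) = (20 - 60) + 1/(-124) = -40 - 1/124 = -4961/124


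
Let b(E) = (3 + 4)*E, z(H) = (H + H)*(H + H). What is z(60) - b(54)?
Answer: 14022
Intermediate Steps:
z(H) = 4*H² (z(H) = (2*H)*(2*H) = 4*H²)
b(E) = 7*E
z(60) - b(54) = 4*60² - 7*54 = 4*3600 - 1*378 = 14400 - 378 = 14022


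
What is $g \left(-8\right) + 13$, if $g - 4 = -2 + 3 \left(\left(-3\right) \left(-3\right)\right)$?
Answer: $-219$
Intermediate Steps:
$g = 29$ ($g = 4 - \left(2 - 3 \left(\left(-3\right) \left(-3\right)\right)\right) = 4 + \left(-2 + 3 \cdot 9\right) = 4 + \left(-2 + 27\right) = 4 + 25 = 29$)
$g \left(-8\right) + 13 = 29 \left(-8\right) + 13 = -232 + 13 = -219$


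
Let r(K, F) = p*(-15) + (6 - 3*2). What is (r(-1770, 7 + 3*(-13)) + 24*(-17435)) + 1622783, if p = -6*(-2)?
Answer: 1204163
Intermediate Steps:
p = 12
r(K, F) = -180 (r(K, F) = 12*(-15) + (6 - 3*2) = -180 + (6 - 6) = -180 + 0 = -180)
(r(-1770, 7 + 3*(-13)) + 24*(-17435)) + 1622783 = (-180 + 24*(-17435)) + 1622783 = (-180 - 418440) + 1622783 = -418620 + 1622783 = 1204163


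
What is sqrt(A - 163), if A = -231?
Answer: I*sqrt(394) ≈ 19.849*I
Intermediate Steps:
sqrt(A - 163) = sqrt(-231 - 163) = sqrt(-394) = I*sqrt(394)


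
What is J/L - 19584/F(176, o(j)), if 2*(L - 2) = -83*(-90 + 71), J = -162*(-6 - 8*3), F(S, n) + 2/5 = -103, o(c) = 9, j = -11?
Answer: 53278920/272459 ≈ 195.55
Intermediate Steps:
F(S, n) = -517/5 (F(S, n) = -⅖ - 103 = -517/5)
J = 4860 (J = -162*(-6 - 24) = -162*(-30) = 4860)
L = 1581/2 (L = 2 + (-83*(-90 + 71))/2 = 2 + (-83*(-19))/2 = 2 + (½)*1577 = 2 + 1577/2 = 1581/2 ≈ 790.50)
J/L - 19584/F(176, o(j)) = 4860/(1581/2) - 19584/(-517/5) = 4860*(2/1581) - 19584*(-5/517) = 3240/527 + 97920/517 = 53278920/272459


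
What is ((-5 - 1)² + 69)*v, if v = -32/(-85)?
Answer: 672/17 ≈ 39.529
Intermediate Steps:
v = 32/85 (v = -32*(-1/85) = 32/85 ≈ 0.37647)
((-5 - 1)² + 69)*v = ((-5 - 1)² + 69)*(32/85) = ((-6)² + 69)*(32/85) = (36 + 69)*(32/85) = 105*(32/85) = 672/17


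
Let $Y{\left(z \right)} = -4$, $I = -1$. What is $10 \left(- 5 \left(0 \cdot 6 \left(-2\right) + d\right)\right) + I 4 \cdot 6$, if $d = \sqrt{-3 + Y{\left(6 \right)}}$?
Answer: $-24 - 50 i \sqrt{7} \approx -24.0 - 132.29 i$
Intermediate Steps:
$d = i \sqrt{7}$ ($d = \sqrt{-3 - 4} = \sqrt{-7} = i \sqrt{7} \approx 2.6458 i$)
$10 \left(- 5 \left(0 \cdot 6 \left(-2\right) + d\right)\right) + I 4 \cdot 6 = 10 \left(- 5 \left(0 \cdot 6 \left(-2\right) + i \sqrt{7}\right)\right) + \left(-1\right) 4 \cdot 6 = 10 \left(- 5 \left(0 \left(-2\right) + i \sqrt{7}\right)\right) - 24 = 10 \left(- 5 \left(0 + i \sqrt{7}\right)\right) - 24 = 10 \left(- 5 i \sqrt{7}\right) - 24 = - 50 i \sqrt{7} - 24 = -24 - 50 i \sqrt{7}$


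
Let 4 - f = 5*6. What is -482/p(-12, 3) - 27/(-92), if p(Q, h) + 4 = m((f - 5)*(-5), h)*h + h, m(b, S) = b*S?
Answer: -3353/64124 ≈ -0.052289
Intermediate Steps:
f = -26 (f = 4 - 5*6 = 4 - 1*30 = 4 - 30 = -26)
m(b, S) = S*b
p(Q, h) = -4 + h + 155*h² (p(Q, h) = -4 + ((h*((-26 - 5)*(-5)))*h + h) = -4 + ((h*(-31*(-5)))*h + h) = -4 + ((h*155)*h + h) = -4 + ((155*h)*h + h) = -4 + (155*h² + h) = -4 + (h + 155*h²) = -4 + h + 155*h²)
-482/p(-12, 3) - 27/(-92) = -482/(-4 + 3 + 155*3²) - 27/(-92) = -482/(-4 + 3 + 155*9) - 27*(-1/92) = -482/(-4 + 3 + 1395) + 27/92 = -482/1394 + 27/92 = -482*1/1394 + 27/92 = -241/697 + 27/92 = -3353/64124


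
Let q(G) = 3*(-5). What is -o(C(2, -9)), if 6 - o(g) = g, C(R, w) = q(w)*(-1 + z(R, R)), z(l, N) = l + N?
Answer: -51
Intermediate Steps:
z(l, N) = N + l
q(G) = -15
C(R, w) = 15 - 30*R (C(R, w) = -15*(-1 + (R + R)) = -15*(-1 + 2*R) = 15 - 30*R)
o(g) = 6 - g
-o(C(2, -9)) = -(6 - (15 - 30*2)) = -(6 - (15 - 60)) = -(6 - 1*(-45)) = -(6 + 45) = -1*51 = -51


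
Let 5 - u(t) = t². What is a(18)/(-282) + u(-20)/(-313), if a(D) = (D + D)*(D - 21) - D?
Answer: 25138/14711 ≈ 1.7088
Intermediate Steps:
a(D) = -D + 2*D*(-21 + D) (a(D) = (2*D)*(-21 + D) - D = 2*D*(-21 + D) - D = -D + 2*D*(-21 + D))
u(t) = 5 - t²
a(18)/(-282) + u(-20)/(-313) = (18*(-43 + 2*18))/(-282) + (5 - 1*(-20)²)/(-313) = (18*(-43 + 36))*(-1/282) + (5 - 1*400)*(-1/313) = (18*(-7))*(-1/282) + (5 - 400)*(-1/313) = -126*(-1/282) - 395*(-1/313) = 21/47 + 395/313 = 25138/14711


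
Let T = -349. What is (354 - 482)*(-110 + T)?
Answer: 58752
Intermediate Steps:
(354 - 482)*(-110 + T) = (354 - 482)*(-110 - 349) = -128*(-459) = 58752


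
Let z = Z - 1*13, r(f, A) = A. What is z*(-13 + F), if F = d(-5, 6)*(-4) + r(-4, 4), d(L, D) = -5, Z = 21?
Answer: 88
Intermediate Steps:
z = 8 (z = 21 - 1*13 = 21 - 13 = 8)
F = 24 (F = -5*(-4) + 4 = 20 + 4 = 24)
z*(-13 + F) = 8*(-13 + 24) = 8*11 = 88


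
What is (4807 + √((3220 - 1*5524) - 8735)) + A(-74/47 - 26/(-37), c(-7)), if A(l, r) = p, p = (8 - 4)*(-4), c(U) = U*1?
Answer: 4791 + I*√11039 ≈ 4791.0 + 105.07*I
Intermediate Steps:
c(U) = U
p = -16 (p = 4*(-4) = -16)
A(l, r) = -16
(4807 + √((3220 - 1*5524) - 8735)) + A(-74/47 - 26/(-37), c(-7)) = (4807 + √((3220 - 1*5524) - 8735)) - 16 = (4807 + √((3220 - 5524) - 8735)) - 16 = (4807 + √(-2304 - 8735)) - 16 = (4807 + √(-11039)) - 16 = (4807 + I*√11039) - 16 = 4791 + I*√11039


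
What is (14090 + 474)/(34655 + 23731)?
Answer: 7282/29193 ≈ 0.24944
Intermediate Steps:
(14090 + 474)/(34655 + 23731) = 14564/58386 = 14564*(1/58386) = 7282/29193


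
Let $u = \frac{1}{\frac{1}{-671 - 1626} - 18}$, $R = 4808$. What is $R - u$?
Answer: $\frac{198798673}{41347} \approx 4808.1$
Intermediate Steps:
$u = - \frac{2297}{41347}$ ($u = \frac{1}{\frac{1}{-2297} - 18} = \frac{1}{- \frac{1}{2297} - 18} = \frac{1}{- \frac{41347}{2297}} = - \frac{2297}{41347} \approx -0.055554$)
$R - u = 4808 - - \frac{2297}{41347} = 4808 + \frac{2297}{41347} = \frac{198798673}{41347}$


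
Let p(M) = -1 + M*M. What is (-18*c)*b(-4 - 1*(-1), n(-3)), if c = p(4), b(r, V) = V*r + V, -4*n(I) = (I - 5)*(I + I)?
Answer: -6480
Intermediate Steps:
n(I) = -I*(-5 + I)/2 (n(I) = -(I - 5)*(I + I)/4 = -(-5 + I)*2*I/4 = -I*(-5 + I)/2)
p(M) = -1 + M**2
b(r, V) = V + V*r
c = 15 (c = -1 + 4**2 = -1 + 16 = 15)
(-18*c)*b(-4 - 1*(-1), n(-3)) = (-18*15)*(((1/2)*(-3)*(5 - 1*(-3)))*(1 + (-4 - 1*(-1)))) = -270*(1/2)*(-3)*(5 + 3)*(1 + (-4 + 1)) = -270*(1/2)*(-3)*8*(1 - 3) = -(-3240)*(-2) = -270*24 = -6480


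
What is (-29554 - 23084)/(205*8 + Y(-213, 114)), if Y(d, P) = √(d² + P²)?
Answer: -17265264/526247 + 157914*√6485/2631235 ≈ -27.975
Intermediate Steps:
Y(d, P) = √(P² + d²)
(-29554 - 23084)/(205*8 + Y(-213, 114)) = (-29554 - 23084)/(205*8 + √(114² + (-213)²)) = -52638/(1640 + √(12996 + 45369)) = -52638/(1640 + √58365) = -52638/(1640 + 3*√6485)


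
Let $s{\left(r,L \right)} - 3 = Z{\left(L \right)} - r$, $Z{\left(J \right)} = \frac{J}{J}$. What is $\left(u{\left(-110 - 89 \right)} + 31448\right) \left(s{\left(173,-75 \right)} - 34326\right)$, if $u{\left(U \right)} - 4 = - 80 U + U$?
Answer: $-1627232635$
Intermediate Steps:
$Z{\left(J \right)} = 1$
$s{\left(r,L \right)} = 4 - r$ ($s{\left(r,L \right)} = 3 - \left(-1 + r\right) = 4 - r$)
$u{\left(U \right)} = 4 - 79 U$ ($u{\left(U \right)} = 4 + \left(- 80 U + U\right) = 4 - 79 U$)
$\left(u{\left(-110 - 89 \right)} + 31448\right) \left(s{\left(173,-75 \right)} - 34326\right) = \left(\left(4 - 79 \left(-110 - 89\right)\right) + 31448\right) \left(\left(4 - 173\right) - 34326\right) = \left(\left(4 - -15721\right) + 31448\right) \left(-169 - 34326\right) = \left(\left(4 + 15721\right) + 31448\right) \left(-34495\right) = \left(15725 + 31448\right) \left(-34495\right) = 47173 \left(-34495\right) = -1627232635$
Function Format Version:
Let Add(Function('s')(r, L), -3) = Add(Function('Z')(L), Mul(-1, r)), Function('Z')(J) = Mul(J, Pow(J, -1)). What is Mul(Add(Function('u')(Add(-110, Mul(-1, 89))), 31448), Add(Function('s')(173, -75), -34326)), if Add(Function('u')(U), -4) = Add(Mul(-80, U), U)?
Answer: -1627232635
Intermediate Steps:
Function('Z')(J) = 1
Function('s')(r, L) = Add(4, Mul(-1, r)) (Function('s')(r, L) = Add(3, Add(1, Mul(-1, r))) = Add(4, Mul(-1, r)))
Function('u')(U) = Add(4, Mul(-79, U)) (Function('u')(U) = Add(4, Add(Mul(-80, U), U)) = Add(4, Mul(-79, U)))
Mul(Add(Function('u')(Add(-110, Mul(-1, 89))), 31448), Add(Function('s')(173, -75), -34326)) = Mul(Add(Add(4, Mul(-79, Add(-110, Mul(-1, 89)))), 31448), Add(Add(4, Mul(-1, 173)), -34326)) = Mul(Add(Add(4, Mul(-79, Add(-110, -89))), 31448), Add(Add(4, -173), -34326)) = Mul(Add(Add(4, Mul(-79, -199)), 31448), Add(-169, -34326)) = Mul(Add(Add(4, 15721), 31448), -34495) = Mul(Add(15725, 31448), -34495) = Mul(47173, -34495) = -1627232635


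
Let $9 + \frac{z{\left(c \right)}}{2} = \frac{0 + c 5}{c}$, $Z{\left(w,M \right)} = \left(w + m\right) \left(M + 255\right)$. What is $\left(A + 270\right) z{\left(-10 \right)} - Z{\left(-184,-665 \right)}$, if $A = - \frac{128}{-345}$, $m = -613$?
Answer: $- \frac{113481874}{345} \approx -3.2893 \cdot 10^{5}$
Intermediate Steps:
$Z{\left(w,M \right)} = \left(-613 + w\right) \left(255 + M\right)$ ($Z{\left(w,M \right)} = \left(w - 613\right) \left(M + 255\right) = \left(-613 + w\right) \left(255 + M\right)$)
$A = \frac{128}{345}$ ($A = \left(-128\right) \left(- \frac{1}{345}\right) = \frac{128}{345} \approx 0.37101$)
$z{\left(c \right)} = -8$ ($z{\left(c \right)} = -18 + 2 \frac{0 + c 5}{c} = -18 + 2 \frac{0 + 5 c}{c} = -18 + 2 \frac{5 c}{c} = -18 + 2 \cdot 5 = -18 + 10 = -8$)
$\left(A + 270\right) z{\left(-10 \right)} - Z{\left(-184,-665 \right)} = \left(\frac{128}{345} + 270\right) \left(-8\right) - \left(-156315 - -407645 + 255 \left(-184\right) - -122360\right) = \frac{93278}{345} \left(-8\right) - \left(-156315 + 407645 - 46920 + 122360\right) = - \frac{746224}{345} - 326770 = - \frac{113481874}{345}$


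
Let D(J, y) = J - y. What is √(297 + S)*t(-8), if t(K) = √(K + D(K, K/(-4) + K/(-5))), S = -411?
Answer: -14*√285/5 ≈ -47.269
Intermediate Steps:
t(K) = 7*√5*√K/10 (t(K) = √(K + (K - (K/(-4) + K/(-5)))) = √(K + (K - (K*(-¼) + K*(-⅕)))) = √(K + (K - (-K/4 - K/5))) = √(K + (K - (-9)*K/20)) = √(K + (K + 9*K/20)) = √(K + 29*K/20) = √(49*K/20) = 7*√5*√K/10)
√(297 + S)*t(-8) = √(297 - 411)*(7*√5*√(-8)/10) = √(-114)*(7*√5*(2*I*√2)/10) = (I*√114)*(7*I*√10/5) = -14*√285/5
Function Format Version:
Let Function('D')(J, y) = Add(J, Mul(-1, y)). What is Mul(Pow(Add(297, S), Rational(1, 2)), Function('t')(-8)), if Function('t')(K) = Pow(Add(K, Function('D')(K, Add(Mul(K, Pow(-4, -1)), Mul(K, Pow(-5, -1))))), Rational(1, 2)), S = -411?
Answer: Mul(Rational(-14, 5), Pow(285, Rational(1, 2))) ≈ -47.269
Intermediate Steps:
Function('t')(K) = Mul(Rational(7, 10), Pow(5, Rational(1, 2)), Pow(K, Rational(1, 2))) (Function('t')(K) = Pow(Add(K, Add(K, Mul(-1, Add(Mul(K, Pow(-4, -1)), Mul(K, Pow(-5, -1)))))), Rational(1, 2)) = Pow(Add(K, Add(K, Mul(-1, Add(Mul(K, Rational(-1, 4)), Mul(K, Rational(-1, 5)))))), Rational(1, 2)) = Pow(Add(K, Add(K, Mul(-1, Add(Mul(Rational(-1, 4), K), Mul(Rational(-1, 5), K))))), Rational(1, 2)) = Pow(Add(K, Add(K, Mul(-1, Mul(Rational(-9, 20), K)))), Rational(1, 2)) = Pow(Add(K, Add(K, Mul(Rational(9, 20), K))), Rational(1, 2)) = Pow(Add(K, Mul(Rational(29, 20), K)), Rational(1, 2)) = Pow(Mul(Rational(49, 20), K), Rational(1, 2)) = Mul(Rational(7, 10), Pow(5, Rational(1, 2)), Pow(K, Rational(1, 2))))
Mul(Pow(Add(297, S), Rational(1, 2)), Function('t')(-8)) = Mul(Pow(Add(297, -411), Rational(1, 2)), Mul(Rational(7, 10), Pow(5, Rational(1, 2)), Pow(-8, Rational(1, 2)))) = Mul(Pow(-114, Rational(1, 2)), Mul(Rational(7, 10), Pow(5, Rational(1, 2)), Mul(2, I, Pow(2, Rational(1, 2))))) = Mul(Mul(I, Pow(114, Rational(1, 2))), Mul(Rational(7, 5), I, Pow(10, Rational(1, 2)))) = Mul(Rational(-14, 5), Pow(285, Rational(1, 2)))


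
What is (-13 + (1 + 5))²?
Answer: 49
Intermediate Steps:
(-13 + (1 + 5))² = (-13 + 6)² = (-7)² = 49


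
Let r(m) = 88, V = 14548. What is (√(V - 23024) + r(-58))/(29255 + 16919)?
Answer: 44/23087 + I*√2119/23087 ≈ 0.0019058 + 0.0019939*I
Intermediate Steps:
(√(V - 23024) + r(-58))/(29255 + 16919) = (√(14548 - 23024) + 88)/(29255 + 16919) = (√(-8476) + 88)/46174 = (2*I*√2119 + 88)*(1/46174) = (88 + 2*I*√2119)*(1/46174) = 44/23087 + I*√2119/23087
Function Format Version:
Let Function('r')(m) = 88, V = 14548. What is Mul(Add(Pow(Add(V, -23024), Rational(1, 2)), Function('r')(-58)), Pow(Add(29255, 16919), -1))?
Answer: Add(Rational(44, 23087), Mul(Rational(1, 23087), I, Pow(2119, Rational(1, 2)))) ≈ Add(0.0019058, Mul(0.0019939, I))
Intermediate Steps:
Mul(Add(Pow(Add(V, -23024), Rational(1, 2)), Function('r')(-58)), Pow(Add(29255, 16919), -1)) = Mul(Add(Pow(Add(14548, -23024), Rational(1, 2)), 88), Pow(Add(29255, 16919), -1)) = Mul(Add(Pow(-8476, Rational(1, 2)), 88), Pow(46174, -1)) = Mul(Add(Mul(2, I, Pow(2119, Rational(1, 2))), 88), Rational(1, 46174)) = Mul(Add(88, Mul(2, I, Pow(2119, Rational(1, 2)))), Rational(1, 46174)) = Add(Rational(44, 23087), Mul(Rational(1, 23087), I, Pow(2119, Rational(1, 2))))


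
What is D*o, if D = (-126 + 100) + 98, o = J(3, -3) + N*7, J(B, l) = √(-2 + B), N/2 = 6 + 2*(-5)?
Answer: -3960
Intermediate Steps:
N = -8 (N = 2*(6 + 2*(-5)) = 2*(6 - 10) = 2*(-4) = -8)
o = -55 (o = √(-2 + 3) - 8*7 = √1 - 56 = 1 - 56 = -55)
D = 72 (D = -26 + 98 = 72)
D*o = 72*(-55) = -3960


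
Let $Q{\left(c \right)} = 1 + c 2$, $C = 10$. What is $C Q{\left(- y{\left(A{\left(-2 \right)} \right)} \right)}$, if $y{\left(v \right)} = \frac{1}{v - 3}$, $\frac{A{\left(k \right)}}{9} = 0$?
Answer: $\frac{50}{3} \approx 16.667$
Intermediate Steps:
$A{\left(k \right)} = 0$ ($A{\left(k \right)} = 9 \cdot 0 = 0$)
$y{\left(v \right)} = \frac{1}{-3 + v}$
$Q{\left(c \right)} = 1 + 2 c$
$C Q{\left(- y{\left(A{\left(-2 \right)} \right)} \right)} = 10 \left(1 + 2 \left(- \frac{1}{-3 + 0}\right)\right) = 10 \left(1 + 2 \left(- \frac{1}{-3}\right)\right) = 10 \left(1 + 2 \left(\left(-1\right) \left(- \frac{1}{3}\right)\right)\right) = 10 \left(1 + 2 \cdot \frac{1}{3}\right) = 10 \left(1 + \frac{2}{3}\right) = 10 \cdot \frac{5}{3} = \frac{50}{3}$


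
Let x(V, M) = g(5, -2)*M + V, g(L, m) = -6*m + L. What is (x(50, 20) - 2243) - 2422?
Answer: -4275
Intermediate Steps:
g(L, m) = L - 6*m
x(V, M) = V + 17*M (x(V, M) = (5 - 6*(-2))*M + V = (5 + 12)*M + V = 17*M + V = V + 17*M)
(x(50, 20) - 2243) - 2422 = ((50 + 17*20) - 2243) - 2422 = ((50 + 340) - 2243) - 2422 = (390 - 2243) - 2422 = -1853 - 2422 = -4275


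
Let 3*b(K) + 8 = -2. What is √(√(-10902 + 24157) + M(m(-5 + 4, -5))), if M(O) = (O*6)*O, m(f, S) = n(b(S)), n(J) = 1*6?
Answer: √(216 + √13255) ≈ 18.197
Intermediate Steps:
b(K) = -10/3 (b(K) = -8/3 + (⅓)*(-2) = -8/3 - ⅔ = -10/3)
n(J) = 6
m(f, S) = 6
M(O) = 6*O² (M(O) = (6*O)*O = 6*O²)
√(√(-10902 + 24157) + M(m(-5 + 4, -5))) = √(√(-10902 + 24157) + 6*6²) = √(√13255 + 6*36) = √(√13255 + 216) = √(216 + √13255)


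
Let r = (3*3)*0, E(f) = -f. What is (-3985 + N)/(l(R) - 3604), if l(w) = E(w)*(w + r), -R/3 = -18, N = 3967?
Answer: 9/3260 ≈ 0.0027607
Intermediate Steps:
R = 54 (R = -3*(-18) = 54)
r = 0 (r = 9*0 = 0)
l(w) = -w² (l(w) = (-w)*(w + 0) = (-w)*w = -w²)
(-3985 + N)/(l(R) - 3604) = (-3985 + 3967)/(-1*54² - 3604) = -18/(-1*2916 - 3604) = -18/(-2916 - 3604) = -18/(-6520) = -18*(-1/6520) = 9/3260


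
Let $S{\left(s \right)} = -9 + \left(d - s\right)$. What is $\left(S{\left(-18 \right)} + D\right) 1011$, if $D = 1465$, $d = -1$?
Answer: $1489203$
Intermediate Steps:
$S{\left(s \right)} = -10 - s$ ($S{\left(s \right)} = -9 - \left(1 + s\right) = -10 - s$)
$\left(S{\left(-18 \right)} + D\right) 1011 = \left(\left(-10 - -18\right) + 1465\right) 1011 = \left(\left(-10 + 18\right) + 1465\right) 1011 = \left(8 + 1465\right) 1011 = 1473 \cdot 1011 = 1489203$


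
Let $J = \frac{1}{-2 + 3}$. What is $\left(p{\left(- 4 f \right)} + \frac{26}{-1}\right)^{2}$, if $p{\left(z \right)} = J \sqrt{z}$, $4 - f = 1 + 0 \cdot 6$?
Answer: $664 - 104 i \sqrt{3} \approx 664.0 - 180.13 i$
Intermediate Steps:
$f = 3$ ($f = 4 - \left(1 + 0 \cdot 6\right) = 4 - \left(1 + 0\right) = 4 - 1 = 3$)
$J = 1$ ($J = 1^{-1} = 1$)
$p{\left(z \right)} = \sqrt{z}$ ($p{\left(z \right)} = 1 \sqrt{z} = \sqrt{z}$)
$\left(p{\left(- 4 f \right)} + \frac{26}{-1}\right)^{2} = \left(\sqrt{\left(-4\right) 3} + \frac{26}{-1}\right)^{2} = \left(\sqrt{-12} + 26 \left(-1\right)\right)^{2} = \left(2 i \sqrt{3} - 26\right)^{2} = \left(-26 + 2 i \sqrt{3}\right)^{2}$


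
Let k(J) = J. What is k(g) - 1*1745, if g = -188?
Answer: -1933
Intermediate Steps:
k(g) - 1*1745 = -188 - 1*1745 = -188 - 1745 = -1933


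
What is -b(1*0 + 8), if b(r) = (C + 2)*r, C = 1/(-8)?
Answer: -15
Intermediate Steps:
C = -⅛ ≈ -0.12500
b(r) = 15*r/8 (b(r) = (-⅛ + 2)*r = 15*r/8)
-b(1*0 + 8) = -15*(1*0 + 8)/8 = -15*(0 + 8)/8 = -15*8/8 = -1*15 = -15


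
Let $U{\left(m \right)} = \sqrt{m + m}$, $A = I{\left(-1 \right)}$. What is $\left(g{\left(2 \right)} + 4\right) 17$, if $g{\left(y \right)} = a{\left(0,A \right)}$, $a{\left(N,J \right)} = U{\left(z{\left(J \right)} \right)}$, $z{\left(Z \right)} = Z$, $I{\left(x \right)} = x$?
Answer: $68 + 17 i \sqrt{2} \approx 68.0 + 24.042 i$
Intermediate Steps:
$A = -1$
$U{\left(m \right)} = \sqrt{2} \sqrt{m}$ ($U{\left(m \right)} = \sqrt{2 m} = \sqrt{2} \sqrt{m}$)
$a{\left(N,J \right)} = \sqrt{2} \sqrt{J}$
$g{\left(y \right)} = i \sqrt{2}$ ($g{\left(y \right)} = \sqrt{2} \sqrt{-1} = \sqrt{2} i = i \sqrt{2}$)
$\left(g{\left(2 \right)} + 4\right) 17 = \left(i \sqrt{2} + 4\right) 17 = \left(4 + i \sqrt{2}\right) 17 = 68 + 17 i \sqrt{2}$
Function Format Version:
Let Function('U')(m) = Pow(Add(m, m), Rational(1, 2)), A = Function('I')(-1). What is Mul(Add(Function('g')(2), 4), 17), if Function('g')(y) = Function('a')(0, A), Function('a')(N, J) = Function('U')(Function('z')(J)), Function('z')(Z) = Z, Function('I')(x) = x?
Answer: Add(68, Mul(17, I, Pow(2, Rational(1, 2)))) ≈ Add(68.000, Mul(24.042, I))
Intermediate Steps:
A = -1
Function('U')(m) = Mul(Pow(2, Rational(1, 2)), Pow(m, Rational(1, 2))) (Function('U')(m) = Pow(Mul(2, m), Rational(1, 2)) = Mul(Pow(2, Rational(1, 2)), Pow(m, Rational(1, 2))))
Function('a')(N, J) = Mul(Pow(2, Rational(1, 2)), Pow(J, Rational(1, 2)))
Function('g')(y) = Mul(I, Pow(2, Rational(1, 2))) (Function('g')(y) = Mul(Pow(2, Rational(1, 2)), Pow(-1, Rational(1, 2))) = Mul(Pow(2, Rational(1, 2)), I) = Mul(I, Pow(2, Rational(1, 2))))
Mul(Add(Function('g')(2), 4), 17) = Mul(Add(Mul(I, Pow(2, Rational(1, 2))), 4), 17) = Mul(Add(4, Mul(I, Pow(2, Rational(1, 2)))), 17) = Add(68, Mul(17, I, Pow(2, Rational(1, 2))))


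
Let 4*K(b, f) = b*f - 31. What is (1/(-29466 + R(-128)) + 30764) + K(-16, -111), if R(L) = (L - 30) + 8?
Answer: 924026603/29616 ≈ 31200.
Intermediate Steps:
R(L) = -22 + L (R(L) = (-30 + L) + 8 = -22 + L)
K(b, f) = -31/4 + b*f/4 (K(b, f) = (b*f - 31)/4 = (-31 + b*f)/4 = -31/4 + b*f/4)
(1/(-29466 + R(-128)) + 30764) + K(-16, -111) = (1/(-29466 + (-22 - 128)) + 30764) + (-31/4 + (¼)*(-16)*(-111)) = (1/(-29466 - 150) + 30764) + (-31/4 + 444) = (1/(-29616) + 30764) + 1745/4 = (-1/29616 + 30764) + 1745/4 = 911106623/29616 + 1745/4 = 924026603/29616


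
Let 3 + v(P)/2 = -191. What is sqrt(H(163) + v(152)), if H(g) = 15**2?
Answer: I*sqrt(163) ≈ 12.767*I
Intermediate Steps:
v(P) = -388 (v(P) = -6 + 2*(-191) = -6 - 382 = -388)
H(g) = 225
sqrt(H(163) + v(152)) = sqrt(225 - 388) = sqrt(-163) = I*sqrt(163)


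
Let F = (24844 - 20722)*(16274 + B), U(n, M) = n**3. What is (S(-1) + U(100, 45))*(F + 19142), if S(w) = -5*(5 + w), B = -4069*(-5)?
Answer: 150959640746800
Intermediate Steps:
B = 20345
S(w) = -25 - 5*w
F = 150943518 (F = (24844 - 20722)*(16274 + 20345) = 4122*36619 = 150943518)
(S(-1) + U(100, 45))*(F + 19142) = ((-25 - 5*(-1)) + 100**3)*(150943518 + 19142) = ((-25 + 5) + 1000000)*150962660 = (-20 + 1000000)*150962660 = 999980*150962660 = 150959640746800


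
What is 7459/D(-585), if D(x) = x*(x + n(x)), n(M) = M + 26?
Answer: 7459/669240 ≈ 0.011145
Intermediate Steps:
n(M) = 26 + M
D(x) = x*(26 + 2*x) (D(x) = x*(x + (26 + x)) = x*(26 + 2*x))
7459/D(-585) = 7459/((2*(-585)*(13 - 585))) = 7459/((2*(-585)*(-572))) = 7459/669240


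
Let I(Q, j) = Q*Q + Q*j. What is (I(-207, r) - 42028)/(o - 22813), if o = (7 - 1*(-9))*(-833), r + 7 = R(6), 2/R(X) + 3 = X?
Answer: -2132/36141 ≈ -0.058991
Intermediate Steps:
R(X) = 2/(-3 + X)
r = -19/3 (r = -7 + 2/(-3 + 6) = -7 + 2/3 = -19/3 ≈ -6.3333)
I(Q, j) = Q**2 + Q*j
o = -13328 (o = (7 + 9)*(-833) = 16*(-833) = -13328)
(I(-207, r) - 42028)/(o - 22813) = (-207*(-207 - 19/3) - 42028)/(-13328 - 22813) = (-207*(-640/3) - 42028)/(-36141) = (44160 - 42028)*(-1/36141) = 2132*(-1/36141) = -2132/36141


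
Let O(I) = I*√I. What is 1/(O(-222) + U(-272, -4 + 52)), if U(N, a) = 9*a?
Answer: 2/51517 + 37*I*√222/1854612 ≈ 3.8822e-5 + 0.00029725*I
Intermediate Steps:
O(I) = I^(3/2)
1/(O(-222) + U(-272, -4 + 52)) = 1/((-222)^(3/2) + 9*(-4 + 52)) = 1/(-222*I*√222 + 9*48) = 1/(-222*I*√222 + 432) = 1/(432 - 222*I*√222)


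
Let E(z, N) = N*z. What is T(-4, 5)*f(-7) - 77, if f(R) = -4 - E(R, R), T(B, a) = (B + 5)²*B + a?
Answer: -130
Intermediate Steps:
T(B, a) = a + B*(5 + B)² (T(B, a) = (5 + B)²*B + a = B*(5 + B)² + a = a + B*(5 + B)²)
f(R) = -4 - R² (f(R) = -4 - R*R = -4 - R²)
T(-4, 5)*f(-7) - 77 = (5 - 4*(5 - 4)²)*(-4 - 1*(-7)²) - 77 = (5 - 4*1²)*(-4 - 1*49) - 77 = (5 - 4*1)*(-4 - 49) - 77 = (5 - 4)*(-53) - 77 = 1*(-53) - 77 = -53 - 77 = -130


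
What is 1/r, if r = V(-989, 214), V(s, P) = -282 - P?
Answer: -1/496 ≈ -0.0020161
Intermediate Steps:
r = -496 (r = -282 - 1*214 = -282 - 214 = -496)
1/r = 1/(-496) = -1/496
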